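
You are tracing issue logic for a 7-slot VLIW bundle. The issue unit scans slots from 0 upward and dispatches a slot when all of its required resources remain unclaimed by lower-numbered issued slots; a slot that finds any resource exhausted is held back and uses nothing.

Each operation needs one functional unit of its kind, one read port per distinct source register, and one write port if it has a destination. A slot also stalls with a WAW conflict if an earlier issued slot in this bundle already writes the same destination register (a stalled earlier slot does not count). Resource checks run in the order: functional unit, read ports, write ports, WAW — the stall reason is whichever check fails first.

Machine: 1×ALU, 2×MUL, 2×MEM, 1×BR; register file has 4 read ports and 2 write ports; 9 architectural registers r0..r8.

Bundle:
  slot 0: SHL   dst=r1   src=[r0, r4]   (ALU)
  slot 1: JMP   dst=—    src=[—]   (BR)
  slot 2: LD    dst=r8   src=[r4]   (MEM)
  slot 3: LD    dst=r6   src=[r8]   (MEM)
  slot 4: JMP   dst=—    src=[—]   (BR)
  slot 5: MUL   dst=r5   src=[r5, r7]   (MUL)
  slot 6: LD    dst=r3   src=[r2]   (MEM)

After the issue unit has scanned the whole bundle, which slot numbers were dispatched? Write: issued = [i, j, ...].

issued = [0, 1, 2]

  0. ALU→r1 ⇒ go  {0A/2Mu/2Ld/1B | 2r 1w}
  1. BR ⇒ go  {0A/2Mu/2Ld/0B | 2r 1w}
  2. MEM→r8 ⇒ go  {0A/2Mu/1Ld/0B | 1r 0w}
  3. MEM→r6 ⇒ no(WR_PORT)  {0A/2Mu/1Ld/0B | 1r 0w}
  4. BR ⇒ no(FU)  {0A/2Mu/1Ld/0B | 1r 0w}
  5. MUL→r5 ⇒ no(RD_PORT)  {0A/2Mu/1Ld/0B | 1r 0w}
  6. MEM→r3 ⇒ no(WR_PORT)  {0A/2Mu/1Ld/0B | 1r 0w}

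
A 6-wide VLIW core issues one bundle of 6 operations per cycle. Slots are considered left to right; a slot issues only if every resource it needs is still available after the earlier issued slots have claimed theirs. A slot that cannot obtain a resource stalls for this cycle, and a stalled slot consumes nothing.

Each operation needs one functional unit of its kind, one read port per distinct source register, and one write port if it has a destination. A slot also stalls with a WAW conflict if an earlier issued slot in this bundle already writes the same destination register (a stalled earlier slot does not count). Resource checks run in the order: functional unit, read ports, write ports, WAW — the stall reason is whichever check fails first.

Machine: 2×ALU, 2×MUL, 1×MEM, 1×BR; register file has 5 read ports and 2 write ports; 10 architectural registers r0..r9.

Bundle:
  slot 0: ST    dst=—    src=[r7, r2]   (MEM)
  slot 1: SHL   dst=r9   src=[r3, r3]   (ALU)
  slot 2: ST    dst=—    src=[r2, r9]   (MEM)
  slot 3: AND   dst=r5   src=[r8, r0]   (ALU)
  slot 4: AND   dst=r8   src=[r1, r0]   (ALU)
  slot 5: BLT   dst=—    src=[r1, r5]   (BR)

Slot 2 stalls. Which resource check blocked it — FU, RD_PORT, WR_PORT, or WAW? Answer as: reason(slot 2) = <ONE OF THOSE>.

reason(slot 2) = FU

#0 MEM src=r7,r2 dispatched  <A:2 Mu:2 Ld:0 B:1 rd:3 wr:2>
#1 ALU src=r3,r3 dispatched  <A:1 Mu:2 Ld:0 B:1 rd:2 wr:1>
#2 MEM src=r2,r9 held:FU  <A:1 Mu:2 Ld:0 B:1 rd:2 wr:1>
#3 ALU src=r8,r0 dispatched  <A:0 Mu:2 Ld:0 B:1 rd:0 wr:0>
#4 ALU src=r1,r0 held:FU  <A:0 Mu:2 Ld:0 B:1 rd:0 wr:0>
#5 BR src=r1,r5 held:RD_PORT  <A:0 Mu:2 Ld:0 B:1 rd:0 wr:0>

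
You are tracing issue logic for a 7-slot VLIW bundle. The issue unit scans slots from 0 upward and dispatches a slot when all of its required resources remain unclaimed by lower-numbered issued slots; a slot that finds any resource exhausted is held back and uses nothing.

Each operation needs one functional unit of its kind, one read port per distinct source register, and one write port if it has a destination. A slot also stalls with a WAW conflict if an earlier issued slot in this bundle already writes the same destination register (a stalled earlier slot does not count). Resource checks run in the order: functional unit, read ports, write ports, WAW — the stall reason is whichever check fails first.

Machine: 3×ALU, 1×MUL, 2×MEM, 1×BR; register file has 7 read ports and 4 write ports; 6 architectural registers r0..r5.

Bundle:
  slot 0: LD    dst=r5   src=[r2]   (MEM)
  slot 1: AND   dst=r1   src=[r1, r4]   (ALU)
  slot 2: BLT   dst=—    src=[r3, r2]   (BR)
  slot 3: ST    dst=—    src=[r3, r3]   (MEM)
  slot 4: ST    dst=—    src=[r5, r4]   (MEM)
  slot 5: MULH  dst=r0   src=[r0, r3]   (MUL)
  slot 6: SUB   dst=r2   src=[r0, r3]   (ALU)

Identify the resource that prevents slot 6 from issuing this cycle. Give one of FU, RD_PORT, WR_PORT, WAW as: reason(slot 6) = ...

(0) want 1×MEM +1rd +1wr — yes → AL3|MU1|ME1|BR1|rd6|wr3
(1) want 1×ALU +2rd +1wr — yes → AL2|MU1|ME1|BR1|rd4|wr2
(2) want 1×BR +2rd +0wr — yes → AL2|MU1|ME1|BR0|rd2|wr2
(3) want 1×MEM +1rd +0wr — yes → AL2|MU1|ME0|BR0|rd1|wr2
(4) want 1×MEM +2rd +0wr — FU → AL2|MU1|ME0|BR0|rd1|wr2
(5) want 1×MUL +2rd +1wr — RD_PORT → AL2|MU1|ME0|BR0|rd1|wr2
(6) want 1×ALU +2rd +1wr — RD_PORT → AL2|MU1|ME0|BR0|rd1|wr2

reason(slot 6) = RD_PORT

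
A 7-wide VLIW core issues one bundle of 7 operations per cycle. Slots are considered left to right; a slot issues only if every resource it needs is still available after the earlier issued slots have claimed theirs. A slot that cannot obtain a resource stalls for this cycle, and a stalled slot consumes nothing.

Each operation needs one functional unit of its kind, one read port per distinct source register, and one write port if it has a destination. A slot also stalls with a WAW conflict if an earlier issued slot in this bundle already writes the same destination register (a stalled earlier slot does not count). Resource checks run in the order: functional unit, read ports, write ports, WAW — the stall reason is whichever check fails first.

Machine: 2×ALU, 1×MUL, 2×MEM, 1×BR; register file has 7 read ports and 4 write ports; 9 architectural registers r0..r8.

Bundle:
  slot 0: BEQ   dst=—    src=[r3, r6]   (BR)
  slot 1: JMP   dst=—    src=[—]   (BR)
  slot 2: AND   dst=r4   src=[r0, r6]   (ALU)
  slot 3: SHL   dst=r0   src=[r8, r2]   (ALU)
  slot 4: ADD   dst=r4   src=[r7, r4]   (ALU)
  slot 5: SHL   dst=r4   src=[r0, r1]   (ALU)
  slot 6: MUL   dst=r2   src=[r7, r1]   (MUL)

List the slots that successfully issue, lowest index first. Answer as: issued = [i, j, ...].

#0 BR src=r3,r6 dispatched  <A:2 Mu:1 Ld:2 B:0 rd:5 wr:4>
#1 BR src=- held:FU  <A:2 Mu:1 Ld:2 B:0 rd:5 wr:4>
#2 ALU src=r0,r6 dispatched  <A:1 Mu:1 Ld:2 B:0 rd:3 wr:3>
#3 ALU src=r8,r2 dispatched  <A:0 Mu:1 Ld:2 B:0 rd:1 wr:2>
#4 ALU src=r7,r4 held:FU  <A:0 Mu:1 Ld:2 B:0 rd:1 wr:2>
#5 ALU src=r0,r1 held:FU  <A:0 Mu:1 Ld:2 B:0 rd:1 wr:2>
#6 MUL src=r7,r1 held:RD_PORT  <A:0 Mu:1 Ld:2 B:0 rd:1 wr:2>

issued = [0, 2, 3]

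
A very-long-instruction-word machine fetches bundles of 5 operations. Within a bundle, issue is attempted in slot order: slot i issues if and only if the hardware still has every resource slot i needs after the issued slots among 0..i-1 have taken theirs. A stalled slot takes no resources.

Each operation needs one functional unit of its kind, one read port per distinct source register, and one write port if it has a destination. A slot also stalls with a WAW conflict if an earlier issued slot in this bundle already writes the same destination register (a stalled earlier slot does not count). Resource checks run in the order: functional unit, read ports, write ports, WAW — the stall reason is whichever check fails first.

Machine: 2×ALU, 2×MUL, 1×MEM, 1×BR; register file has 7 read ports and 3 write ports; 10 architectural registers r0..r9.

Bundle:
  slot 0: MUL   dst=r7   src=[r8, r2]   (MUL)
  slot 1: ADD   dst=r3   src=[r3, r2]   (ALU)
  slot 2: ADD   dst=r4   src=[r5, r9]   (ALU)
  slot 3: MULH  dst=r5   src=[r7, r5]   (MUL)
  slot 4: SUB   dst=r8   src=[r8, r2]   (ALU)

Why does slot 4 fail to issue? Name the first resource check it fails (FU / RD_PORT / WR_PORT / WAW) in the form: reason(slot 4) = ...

reason(slot 4) = FU

slot 0 (MUL): ISSUE — free A2,Mu1,Ld1,B1 rp5 wp2
slot 1 (ALU): ISSUE — free A1,Mu1,Ld1,B1 rp3 wp1
slot 2 (ALU): ISSUE — free A0,Mu1,Ld1,B1 rp1 wp0
slot 3 (MUL): stall RD_PORT — free A0,Mu1,Ld1,B1 rp1 wp0
slot 4 (ALU): stall FU — free A0,Mu1,Ld1,B1 rp1 wp0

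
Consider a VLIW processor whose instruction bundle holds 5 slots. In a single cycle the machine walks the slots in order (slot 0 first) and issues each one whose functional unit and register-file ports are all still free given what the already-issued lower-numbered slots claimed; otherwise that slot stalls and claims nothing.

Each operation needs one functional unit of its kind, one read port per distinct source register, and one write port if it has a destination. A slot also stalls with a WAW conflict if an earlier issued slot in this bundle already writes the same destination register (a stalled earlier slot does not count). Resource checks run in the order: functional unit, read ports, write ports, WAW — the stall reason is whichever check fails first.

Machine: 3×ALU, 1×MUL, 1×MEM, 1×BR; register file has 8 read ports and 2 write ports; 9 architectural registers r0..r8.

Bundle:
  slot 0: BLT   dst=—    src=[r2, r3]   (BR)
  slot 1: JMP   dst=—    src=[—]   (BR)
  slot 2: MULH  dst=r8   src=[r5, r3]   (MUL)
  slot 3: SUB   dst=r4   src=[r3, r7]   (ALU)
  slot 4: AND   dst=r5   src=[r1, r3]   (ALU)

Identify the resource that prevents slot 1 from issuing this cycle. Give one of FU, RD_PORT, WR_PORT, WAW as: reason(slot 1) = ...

[0] BR needs rd=2 wr=0: ok; after: ALU=3 MUL=1 MEM=1 BR=0, R=6, W=2
[1] BR needs rd=0 wr=0: FU; after: ALU=3 MUL=1 MEM=1 BR=0, R=6, W=2
[2] MUL needs rd=2 wr=1: ok; after: ALU=3 MUL=0 MEM=1 BR=0, R=4, W=1
[3] ALU needs rd=2 wr=1: ok; after: ALU=2 MUL=0 MEM=1 BR=0, R=2, W=0
[4] ALU needs rd=2 wr=1: WR_PORT; after: ALU=2 MUL=0 MEM=1 BR=0, R=2, W=0

reason(slot 1) = FU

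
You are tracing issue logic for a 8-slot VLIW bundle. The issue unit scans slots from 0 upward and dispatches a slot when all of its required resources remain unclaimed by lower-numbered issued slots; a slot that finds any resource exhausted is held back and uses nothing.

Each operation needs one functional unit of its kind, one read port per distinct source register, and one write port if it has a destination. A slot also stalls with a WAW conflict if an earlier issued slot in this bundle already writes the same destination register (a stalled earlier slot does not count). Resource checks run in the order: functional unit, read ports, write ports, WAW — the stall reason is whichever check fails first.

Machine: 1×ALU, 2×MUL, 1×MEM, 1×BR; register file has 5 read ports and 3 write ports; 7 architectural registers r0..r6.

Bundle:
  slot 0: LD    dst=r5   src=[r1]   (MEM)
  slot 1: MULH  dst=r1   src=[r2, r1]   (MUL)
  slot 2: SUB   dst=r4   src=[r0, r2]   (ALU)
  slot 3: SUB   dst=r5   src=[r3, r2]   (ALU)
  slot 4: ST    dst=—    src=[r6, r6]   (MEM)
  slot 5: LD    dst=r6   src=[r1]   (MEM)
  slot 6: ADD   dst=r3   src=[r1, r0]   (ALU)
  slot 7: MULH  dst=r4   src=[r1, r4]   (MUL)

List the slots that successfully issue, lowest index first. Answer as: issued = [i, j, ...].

(0) want 1×MEM +1rd +1wr — yes → AL1|MU2|ME0|BR1|rd4|wr2
(1) want 1×MUL +2rd +1wr — yes → AL1|MU1|ME0|BR1|rd2|wr1
(2) want 1×ALU +2rd +1wr — yes → AL0|MU1|ME0|BR1|rd0|wr0
(3) want 1×ALU +2rd +1wr — FU → AL0|MU1|ME0|BR1|rd0|wr0
(4) want 1×MEM +1rd +0wr — FU → AL0|MU1|ME0|BR1|rd0|wr0
(5) want 1×MEM +1rd +1wr — FU → AL0|MU1|ME0|BR1|rd0|wr0
(6) want 1×ALU +2rd +1wr — FU → AL0|MU1|ME0|BR1|rd0|wr0
(7) want 1×MUL +2rd +1wr — RD_PORT → AL0|MU1|ME0|BR1|rd0|wr0

issued = [0, 1, 2]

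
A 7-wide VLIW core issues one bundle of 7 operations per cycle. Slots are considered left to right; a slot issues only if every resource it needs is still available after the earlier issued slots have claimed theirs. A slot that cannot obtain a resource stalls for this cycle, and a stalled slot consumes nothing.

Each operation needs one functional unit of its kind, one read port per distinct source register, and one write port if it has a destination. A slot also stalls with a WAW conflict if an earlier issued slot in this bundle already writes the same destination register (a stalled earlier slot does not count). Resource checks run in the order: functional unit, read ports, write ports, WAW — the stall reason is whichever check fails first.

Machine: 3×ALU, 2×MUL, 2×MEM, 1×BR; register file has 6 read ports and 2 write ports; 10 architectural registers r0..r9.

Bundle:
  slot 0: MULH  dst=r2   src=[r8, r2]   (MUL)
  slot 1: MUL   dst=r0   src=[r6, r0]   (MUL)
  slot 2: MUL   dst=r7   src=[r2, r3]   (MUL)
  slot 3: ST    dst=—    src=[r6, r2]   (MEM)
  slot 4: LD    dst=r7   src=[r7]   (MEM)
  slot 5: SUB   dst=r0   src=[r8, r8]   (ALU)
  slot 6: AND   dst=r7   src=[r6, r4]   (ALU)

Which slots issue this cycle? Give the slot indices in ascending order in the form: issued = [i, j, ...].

(0) want 1×MUL +2rd +1wr — yes → AL3|MU1|ME2|BR1|rd4|wr1
(1) want 1×MUL +2rd +1wr — yes → AL3|MU0|ME2|BR1|rd2|wr0
(2) want 1×MUL +2rd +1wr — FU → AL3|MU0|ME2|BR1|rd2|wr0
(3) want 1×MEM +2rd +0wr — yes → AL3|MU0|ME1|BR1|rd0|wr0
(4) want 1×MEM +1rd +1wr — RD_PORT → AL3|MU0|ME1|BR1|rd0|wr0
(5) want 1×ALU +1rd +1wr — RD_PORT → AL3|MU0|ME1|BR1|rd0|wr0
(6) want 1×ALU +2rd +1wr — RD_PORT → AL3|MU0|ME1|BR1|rd0|wr0

issued = [0, 1, 3]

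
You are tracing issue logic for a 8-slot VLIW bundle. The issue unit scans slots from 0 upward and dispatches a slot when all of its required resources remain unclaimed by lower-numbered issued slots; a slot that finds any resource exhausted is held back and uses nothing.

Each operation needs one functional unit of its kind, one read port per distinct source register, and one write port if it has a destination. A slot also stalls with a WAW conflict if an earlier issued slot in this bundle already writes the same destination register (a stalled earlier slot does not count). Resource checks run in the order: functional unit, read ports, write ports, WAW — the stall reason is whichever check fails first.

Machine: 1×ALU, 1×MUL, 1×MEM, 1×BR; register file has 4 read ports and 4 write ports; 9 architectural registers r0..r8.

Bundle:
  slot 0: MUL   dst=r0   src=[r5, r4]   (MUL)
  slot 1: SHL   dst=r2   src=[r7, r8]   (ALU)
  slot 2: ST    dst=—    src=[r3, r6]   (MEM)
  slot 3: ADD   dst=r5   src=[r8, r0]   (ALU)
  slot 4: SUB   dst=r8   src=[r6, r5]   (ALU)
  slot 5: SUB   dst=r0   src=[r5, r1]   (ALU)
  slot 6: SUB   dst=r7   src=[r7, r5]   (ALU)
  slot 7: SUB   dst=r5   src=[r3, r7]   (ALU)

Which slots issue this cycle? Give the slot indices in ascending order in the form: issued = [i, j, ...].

issued = [0, 1]

[0] MUL needs rd=2 wr=1: ok; after: ALU=1 MUL=0 MEM=1 BR=1, R=2, W=3
[1] ALU needs rd=2 wr=1: ok; after: ALU=0 MUL=0 MEM=1 BR=1, R=0, W=2
[2] MEM needs rd=2 wr=0: RD_PORT; after: ALU=0 MUL=0 MEM=1 BR=1, R=0, W=2
[3] ALU needs rd=2 wr=1: FU; after: ALU=0 MUL=0 MEM=1 BR=1, R=0, W=2
[4] ALU needs rd=2 wr=1: FU; after: ALU=0 MUL=0 MEM=1 BR=1, R=0, W=2
[5] ALU needs rd=2 wr=1: FU; after: ALU=0 MUL=0 MEM=1 BR=1, R=0, W=2
[6] ALU needs rd=2 wr=1: FU; after: ALU=0 MUL=0 MEM=1 BR=1, R=0, W=2
[7] ALU needs rd=2 wr=1: FU; after: ALU=0 MUL=0 MEM=1 BR=1, R=0, W=2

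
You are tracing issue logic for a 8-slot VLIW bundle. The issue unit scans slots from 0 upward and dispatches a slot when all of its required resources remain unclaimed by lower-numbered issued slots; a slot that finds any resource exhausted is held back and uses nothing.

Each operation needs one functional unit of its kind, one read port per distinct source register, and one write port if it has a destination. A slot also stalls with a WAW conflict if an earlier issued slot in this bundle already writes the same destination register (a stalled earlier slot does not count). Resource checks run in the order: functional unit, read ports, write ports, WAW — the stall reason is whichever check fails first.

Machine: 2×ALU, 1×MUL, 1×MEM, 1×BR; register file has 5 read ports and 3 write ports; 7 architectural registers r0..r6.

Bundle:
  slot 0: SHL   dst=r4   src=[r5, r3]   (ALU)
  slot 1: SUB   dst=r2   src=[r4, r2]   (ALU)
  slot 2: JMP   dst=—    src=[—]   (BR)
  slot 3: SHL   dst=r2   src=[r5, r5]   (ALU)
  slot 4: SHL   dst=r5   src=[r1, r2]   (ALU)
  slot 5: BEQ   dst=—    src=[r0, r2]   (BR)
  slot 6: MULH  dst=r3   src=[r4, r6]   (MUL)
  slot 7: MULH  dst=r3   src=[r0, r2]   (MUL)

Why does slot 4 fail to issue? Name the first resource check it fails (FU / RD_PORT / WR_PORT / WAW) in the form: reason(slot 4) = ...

slot 0 (ALU): ISSUE — free A1,Mu1,Ld1,B1 rp3 wp2
slot 1 (ALU): ISSUE — free A0,Mu1,Ld1,B1 rp1 wp1
slot 2 (BR): ISSUE — free A0,Mu1,Ld1,B0 rp1 wp1
slot 3 (ALU): stall FU — free A0,Mu1,Ld1,B0 rp1 wp1
slot 4 (ALU): stall FU — free A0,Mu1,Ld1,B0 rp1 wp1
slot 5 (BR): stall FU — free A0,Mu1,Ld1,B0 rp1 wp1
slot 6 (MUL): stall RD_PORT — free A0,Mu1,Ld1,B0 rp1 wp1
slot 7 (MUL): stall RD_PORT — free A0,Mu1,Ld1,B0 rp1 wp1

reason(slot 4) = FU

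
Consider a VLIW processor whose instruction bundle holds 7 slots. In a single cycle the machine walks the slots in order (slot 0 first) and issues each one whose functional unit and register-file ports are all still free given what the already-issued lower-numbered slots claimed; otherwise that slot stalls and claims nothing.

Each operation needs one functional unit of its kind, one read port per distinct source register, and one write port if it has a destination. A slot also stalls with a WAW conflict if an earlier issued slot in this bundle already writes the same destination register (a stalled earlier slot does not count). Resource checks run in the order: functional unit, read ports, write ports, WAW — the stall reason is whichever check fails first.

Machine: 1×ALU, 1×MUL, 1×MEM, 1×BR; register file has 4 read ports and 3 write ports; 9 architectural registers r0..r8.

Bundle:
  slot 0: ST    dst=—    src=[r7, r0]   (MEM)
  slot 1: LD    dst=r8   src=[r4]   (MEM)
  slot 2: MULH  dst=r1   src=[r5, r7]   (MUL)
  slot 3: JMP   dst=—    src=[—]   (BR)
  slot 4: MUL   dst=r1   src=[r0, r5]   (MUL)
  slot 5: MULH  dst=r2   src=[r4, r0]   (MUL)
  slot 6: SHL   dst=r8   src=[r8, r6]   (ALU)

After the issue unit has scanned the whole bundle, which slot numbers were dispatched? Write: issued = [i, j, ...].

issued = [0, 2, 3]

#0 MEM src=r7,r0 dispatched  <A:1 Mu:1 Ld:0 B:1 rd:2 wr:3>
#1 MEM src=r4 held:FU  <A:1 Mu:1 Ld:0 B:1 rd:2 wr:3>
#2 MUL src=r5,r7 dispatched  <A:1 Mu:0 Ld:0 B:1 rd:0 wr:2>
#3 BR src=- dispatched  <A:1 Mu:0 Ld:0 B:0 rd:0 wr:2>
#4 MUL src=r0,r5 held:FU  <A:1 Mu:0 Ld:0 B:0 rd:0 wr:2>
#5 MUL src=r4,r0 held:FU  <A:1 Mu:0 Ld:0 B:0 rd:0 wr:2>
#6 ALU src=r8,r6 held:RD_PORT  <A:1 Mu:0 Ld:0 B:0 rd:0 wr:2>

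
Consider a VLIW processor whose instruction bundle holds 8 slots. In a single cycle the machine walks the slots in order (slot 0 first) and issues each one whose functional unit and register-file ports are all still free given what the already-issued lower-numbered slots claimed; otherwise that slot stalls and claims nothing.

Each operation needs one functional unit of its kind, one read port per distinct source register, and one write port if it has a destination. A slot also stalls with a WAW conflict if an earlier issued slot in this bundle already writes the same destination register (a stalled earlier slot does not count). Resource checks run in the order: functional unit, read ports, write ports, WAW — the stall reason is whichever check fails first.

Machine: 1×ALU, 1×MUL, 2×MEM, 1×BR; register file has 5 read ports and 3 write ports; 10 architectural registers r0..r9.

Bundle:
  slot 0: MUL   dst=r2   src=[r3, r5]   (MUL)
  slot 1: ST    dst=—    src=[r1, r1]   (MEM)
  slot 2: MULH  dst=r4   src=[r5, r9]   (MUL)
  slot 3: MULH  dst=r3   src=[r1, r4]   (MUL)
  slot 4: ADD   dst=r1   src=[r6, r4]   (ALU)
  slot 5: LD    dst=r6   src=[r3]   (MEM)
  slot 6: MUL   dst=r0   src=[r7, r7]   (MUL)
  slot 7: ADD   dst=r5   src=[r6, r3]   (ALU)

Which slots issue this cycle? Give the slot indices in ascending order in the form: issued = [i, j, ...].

(0) want 1×MUL +2rd +1wr — yes → AL1|MU0|ME2|BR1|rd3|wr2
(1) want 1×MEM +1rd +0wr — yes → AL1|MU0|ME1|BR1|rd2|wr2
(2) want 1×MUL +2rd +1wr — FU → AL1|MU0|ME1|BR1|rd2|wr2
(3) want 1×MUL +2rd +1wr — FU → AL1|MU0|ME1|BR1|rd2|wr2
(4) want 1×ALU +2rd +1wr — yes → AL0|MU0|ME1|BR1|rd0|wr1
(5) want 1×MEM +1rd +1wr — RD_PORT → AL0|MU0|ME1|BR1|rd0|wr1
(6) want 1×MUL +1rd +1wr — FU → AL0|MU0|ME1|BR1|rd0|wr1
(7) want 1×ALU +2rd +1wr — FU → AL0|MU0|ME1|BR1|rd0|wr1

issued = [0, 1, 4]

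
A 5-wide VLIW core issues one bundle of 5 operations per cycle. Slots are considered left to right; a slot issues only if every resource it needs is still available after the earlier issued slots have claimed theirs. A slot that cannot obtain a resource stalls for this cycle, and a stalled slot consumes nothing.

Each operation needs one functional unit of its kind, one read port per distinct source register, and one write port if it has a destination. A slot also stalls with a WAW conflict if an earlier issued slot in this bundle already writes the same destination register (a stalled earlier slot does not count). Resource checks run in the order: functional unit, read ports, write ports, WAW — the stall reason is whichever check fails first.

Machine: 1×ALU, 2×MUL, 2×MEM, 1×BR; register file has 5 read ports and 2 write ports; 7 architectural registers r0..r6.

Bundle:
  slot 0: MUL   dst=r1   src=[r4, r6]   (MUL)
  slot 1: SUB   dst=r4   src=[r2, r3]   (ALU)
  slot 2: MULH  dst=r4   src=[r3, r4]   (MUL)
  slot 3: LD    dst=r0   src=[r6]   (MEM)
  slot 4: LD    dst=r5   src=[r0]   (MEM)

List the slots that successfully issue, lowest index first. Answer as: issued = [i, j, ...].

issued = [0, 1]

  0. MUL→r1 ⇒ go  {1A/1Mu/2Ld/1B | 3r 1w}
  1. ALU→r4 ⇒ go  {0A/1Mu/2Ld/1B | 1r 0w}
  2. MUL→r4 ⇒ no(RD_PORT)  {0A/1Mu/2Ld/1B | 1r 0w}
  3. MEM→r0 ⇒ no(WR_PORT)  {0A/1Mu/2Ld/1B | 1r 0w}
  4. MEM→r5 ⇒ no(WR_PORT)  {0A/1Mu/2Ld/1B | 1r 0w}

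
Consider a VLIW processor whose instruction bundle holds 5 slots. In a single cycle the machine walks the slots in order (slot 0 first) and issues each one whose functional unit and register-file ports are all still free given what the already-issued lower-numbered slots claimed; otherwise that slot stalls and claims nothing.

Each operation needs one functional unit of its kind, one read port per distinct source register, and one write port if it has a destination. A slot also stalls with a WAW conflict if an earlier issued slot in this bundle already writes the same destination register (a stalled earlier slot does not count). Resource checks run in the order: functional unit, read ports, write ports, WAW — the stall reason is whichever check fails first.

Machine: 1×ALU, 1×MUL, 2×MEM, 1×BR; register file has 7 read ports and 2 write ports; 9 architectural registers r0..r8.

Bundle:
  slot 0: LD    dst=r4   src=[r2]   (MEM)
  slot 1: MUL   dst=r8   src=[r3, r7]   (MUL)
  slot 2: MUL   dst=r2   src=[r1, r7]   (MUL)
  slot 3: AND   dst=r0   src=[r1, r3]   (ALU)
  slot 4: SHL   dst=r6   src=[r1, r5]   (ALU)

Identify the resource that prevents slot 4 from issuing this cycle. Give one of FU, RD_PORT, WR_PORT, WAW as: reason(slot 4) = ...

(0) want 1×MEM +1rd +1wr — yes → AL1|MU1|ME1|BR1|rd6|wr1
(1) want 1×MUL +2rd +1wr — yes → AL1|MU0|ME1|BR1|rd4|wr0
(2) want 1×MUL +2rd +1wr — FU → AL1|MU0|ME1|BR1|rd4|wr0
(3) want 1×ALU +2rd +1wr — WR_PORT → AL1|MU0|ME1|BR1|rd4|wr0
(4) want 1×ALU +2rd +1wr — WR_PORT → AL1|MU0|ME1|BR1|rd4|wr0

reason(slot 4) = WR_PORT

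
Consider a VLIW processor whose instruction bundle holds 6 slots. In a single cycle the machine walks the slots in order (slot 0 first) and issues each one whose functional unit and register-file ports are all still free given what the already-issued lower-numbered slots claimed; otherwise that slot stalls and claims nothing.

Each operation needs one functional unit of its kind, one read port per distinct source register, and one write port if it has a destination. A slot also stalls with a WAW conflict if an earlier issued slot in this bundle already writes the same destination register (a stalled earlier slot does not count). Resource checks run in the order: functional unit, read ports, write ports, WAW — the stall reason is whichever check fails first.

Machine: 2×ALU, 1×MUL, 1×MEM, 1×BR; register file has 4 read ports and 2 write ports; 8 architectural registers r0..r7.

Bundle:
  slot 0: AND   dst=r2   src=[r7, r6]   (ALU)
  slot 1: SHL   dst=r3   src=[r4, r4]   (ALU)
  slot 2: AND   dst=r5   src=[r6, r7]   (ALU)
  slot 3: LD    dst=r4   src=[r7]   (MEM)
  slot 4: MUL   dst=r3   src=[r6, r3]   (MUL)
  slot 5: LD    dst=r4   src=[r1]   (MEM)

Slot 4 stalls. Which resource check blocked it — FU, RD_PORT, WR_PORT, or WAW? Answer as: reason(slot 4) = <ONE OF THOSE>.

reason(slot 4) = RD_PORT

  0. ALU→r2 ⇒ go  {1A/1Mu/1Ld/1B | 2r 1w}
  1. ALU→r3 ⇒ go  {0A/1Mu/1Ld/1B | 1r 0w}
  2. ALU→r5 ⇒ no(FU)  {0A/1Mu/1Ld/1B | 1r 0w}
  3. MEM→r4 ⇒ no(WR_PORT)  {0A/1Mu/1Ld/1B | 1r 0w}
  4. MUL→r3 ⇒ no(RD_PORT)  {0A/1Mu/1Ld/1B | 1r 0w}
  5. MEM→r4 ⇒ no(WR_PORT)  {0A/1Mu/1Ld/1B | 1r 0w}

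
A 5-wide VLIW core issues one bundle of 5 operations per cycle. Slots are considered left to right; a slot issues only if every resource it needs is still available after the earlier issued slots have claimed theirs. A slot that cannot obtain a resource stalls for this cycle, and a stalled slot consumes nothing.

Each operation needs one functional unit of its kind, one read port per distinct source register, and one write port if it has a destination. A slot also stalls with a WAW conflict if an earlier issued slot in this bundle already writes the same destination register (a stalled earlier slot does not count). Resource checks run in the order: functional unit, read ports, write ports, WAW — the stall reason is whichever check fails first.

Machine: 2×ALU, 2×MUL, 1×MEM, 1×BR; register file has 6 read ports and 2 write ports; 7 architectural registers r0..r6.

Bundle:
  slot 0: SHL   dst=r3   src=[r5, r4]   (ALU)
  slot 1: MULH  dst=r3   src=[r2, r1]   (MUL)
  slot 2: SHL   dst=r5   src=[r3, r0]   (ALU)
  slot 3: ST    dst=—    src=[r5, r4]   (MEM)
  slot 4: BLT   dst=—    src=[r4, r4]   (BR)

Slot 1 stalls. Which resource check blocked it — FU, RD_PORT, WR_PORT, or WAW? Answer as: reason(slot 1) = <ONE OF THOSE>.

reason(slot 1) = WAW

#0 ALU src=r5,r4 dispatched  <A:1 Mu:2 Ld:1 B:1 rd:4 wr:1>
#1 MUL src=r2,r1 held:WAW  <A:1 Mu:2 Ld:1 B:1 rd:4 wr:1>
#2 ALU src=r3,r0 dispatched  <A:0 Mu:2 Ld:1 B:1 rd:2 wr:0>
#3 MEM src=r5,r4 dispatched  <A:0 Mu:2 Ld:0 B:1 rd:0 wr:0>
#4 BR src=r4,r4 held:RD_PORT  <A:0 Mu:2 Ld:0 B:1 rd:0 wr:0>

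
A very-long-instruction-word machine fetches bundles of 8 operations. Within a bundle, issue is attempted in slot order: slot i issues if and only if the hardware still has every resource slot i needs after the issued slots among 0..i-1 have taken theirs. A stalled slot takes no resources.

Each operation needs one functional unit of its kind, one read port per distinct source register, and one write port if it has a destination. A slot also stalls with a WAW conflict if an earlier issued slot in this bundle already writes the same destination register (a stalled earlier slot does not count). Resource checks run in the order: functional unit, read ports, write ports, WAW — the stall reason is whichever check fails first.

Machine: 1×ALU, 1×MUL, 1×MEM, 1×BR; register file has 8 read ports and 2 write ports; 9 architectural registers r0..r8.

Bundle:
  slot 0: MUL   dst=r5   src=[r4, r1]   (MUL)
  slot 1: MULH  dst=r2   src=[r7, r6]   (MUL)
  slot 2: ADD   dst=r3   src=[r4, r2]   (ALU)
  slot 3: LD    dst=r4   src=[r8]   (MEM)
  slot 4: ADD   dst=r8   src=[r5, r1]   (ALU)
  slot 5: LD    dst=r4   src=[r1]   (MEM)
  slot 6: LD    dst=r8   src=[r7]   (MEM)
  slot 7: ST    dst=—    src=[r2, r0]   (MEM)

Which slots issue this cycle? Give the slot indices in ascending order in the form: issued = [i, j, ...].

issued = [0, 2, 7]

  0. MUL→r5 ⇒ go  {1A/0Mu/1Ld/1B | 6r 1w}
  1. MUL→r2 ⇒ no(FU)  {1A/0Mu/1Ld/1B | 6r 1w}
  2. ALU→r3 ⇒ go  {0A/0Mu/1Ld/1B | 4r 0w}
  3. MEM→r4 ⇒ no(WR_PORT)  {0A/0Mu/1Ld/1B | 4r 0w}
  4. ALU→r8 ⇒ no(FU)  {0A/0Mu/1Ld/1B | 4r 0w}
  5. MEM→r4 ⇒ no(WR_PORT)  {0A/0Mu/1Ld/1B | 4r 0w}
  6. MEM→r8 ⇒ no(WR_PORT)  {0A/0Mu/1Ld/1B | 4r 0w}
  7. MEM ⇒ go  {0A/0Mu/0Ld/1B | 2r 0w}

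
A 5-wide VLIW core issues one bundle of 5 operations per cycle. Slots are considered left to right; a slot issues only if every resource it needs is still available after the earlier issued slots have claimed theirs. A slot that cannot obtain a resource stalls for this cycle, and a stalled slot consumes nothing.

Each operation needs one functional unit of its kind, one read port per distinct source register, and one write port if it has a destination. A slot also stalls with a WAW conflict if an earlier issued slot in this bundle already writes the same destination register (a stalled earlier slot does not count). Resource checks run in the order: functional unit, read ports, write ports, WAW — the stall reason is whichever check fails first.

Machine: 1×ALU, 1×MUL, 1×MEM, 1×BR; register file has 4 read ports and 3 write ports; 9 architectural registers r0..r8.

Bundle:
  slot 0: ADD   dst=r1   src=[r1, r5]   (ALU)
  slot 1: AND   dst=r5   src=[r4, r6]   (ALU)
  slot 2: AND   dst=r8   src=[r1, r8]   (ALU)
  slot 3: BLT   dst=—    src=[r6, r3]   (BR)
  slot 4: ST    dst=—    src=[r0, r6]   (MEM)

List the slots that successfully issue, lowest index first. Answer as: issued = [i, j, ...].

slot 0 (ALU): ISSUE — free A0,Mu1,Ld1,B1 rp2 wp2
slot 1 (ALU): stall FU — free A0,Mu1,Ld1,B1 rp2 wp2
slot 2 (ALU): stall FU — free A0,Mu1,Ld1,B1 rp2 wp2
slot 3 (BR): ISSUE — free A0,Mu1,Ld1,B0 rp0 wp2
slot 4 (MEM): stall RD_PORT — free A0,Mu1,Ld1,B0 rp0 wp2

issued = [0, 3]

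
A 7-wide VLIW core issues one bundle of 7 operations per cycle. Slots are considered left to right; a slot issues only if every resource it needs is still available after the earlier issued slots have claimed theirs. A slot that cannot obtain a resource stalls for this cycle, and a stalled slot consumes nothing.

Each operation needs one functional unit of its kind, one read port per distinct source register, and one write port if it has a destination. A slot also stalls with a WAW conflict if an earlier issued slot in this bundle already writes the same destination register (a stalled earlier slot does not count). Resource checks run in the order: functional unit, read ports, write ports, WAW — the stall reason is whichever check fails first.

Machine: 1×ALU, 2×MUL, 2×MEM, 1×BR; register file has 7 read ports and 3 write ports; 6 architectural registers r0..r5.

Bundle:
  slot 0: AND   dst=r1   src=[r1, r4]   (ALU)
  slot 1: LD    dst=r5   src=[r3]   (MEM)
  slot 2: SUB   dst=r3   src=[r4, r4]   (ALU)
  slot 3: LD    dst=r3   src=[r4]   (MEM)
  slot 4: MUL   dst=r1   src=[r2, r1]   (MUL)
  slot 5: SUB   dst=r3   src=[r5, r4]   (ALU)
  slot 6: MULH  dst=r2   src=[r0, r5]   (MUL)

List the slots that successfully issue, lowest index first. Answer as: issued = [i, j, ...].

issued = [0, 1, 3]

  0. ALU→r1 ⇒ go  {0A/2Mu/2Ld/1B | 5r 2w}
  1. MEM→r5 ⇒ go  {0A/2Mu/1Ld/1B | 4r 1w}
  2. ALU→r3 ⇒ no(FU)  {0A/2Mu/1Ld/1B | 4r 1w}
  3. MEM→r3 ⇒ go  {0A/2Mu/0Ld/1B | 3r 0w}
  4. MUL→r1 ⇒ no(WR_PORT)  {0A/2Mu/0Ld/1B | 3r 0w}
  5. ALU→r3 ⇒ no(FU)  {0A/2Mu/0Ld/1B | 3r 0w}
  6. MUL→r2 ⇒ no(WR_PORT)  {0A/2Mu/0Ld/1B | 3r 0w}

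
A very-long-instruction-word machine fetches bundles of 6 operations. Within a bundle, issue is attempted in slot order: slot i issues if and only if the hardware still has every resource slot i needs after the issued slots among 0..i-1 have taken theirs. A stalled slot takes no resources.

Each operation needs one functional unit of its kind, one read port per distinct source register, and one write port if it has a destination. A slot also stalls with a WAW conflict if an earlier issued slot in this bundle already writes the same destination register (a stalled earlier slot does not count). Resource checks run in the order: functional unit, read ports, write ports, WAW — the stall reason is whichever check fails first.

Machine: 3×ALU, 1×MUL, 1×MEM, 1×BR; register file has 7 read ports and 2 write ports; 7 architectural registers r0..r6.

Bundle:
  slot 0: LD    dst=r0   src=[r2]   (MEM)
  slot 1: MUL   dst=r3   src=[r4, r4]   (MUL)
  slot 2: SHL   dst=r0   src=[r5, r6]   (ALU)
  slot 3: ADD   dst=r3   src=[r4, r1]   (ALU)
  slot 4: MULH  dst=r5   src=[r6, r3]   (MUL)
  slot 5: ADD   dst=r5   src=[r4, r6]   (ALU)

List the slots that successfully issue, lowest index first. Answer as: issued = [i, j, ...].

[0] MEM needs rd=1 wr=1: ok; after: ALU=3 MUL=1 MEM=0 BR=1, R=6, W=1
[1] MUL needs rd=1 wr=1: ok; after: ALU=3 MUL=0 MEM=0 BR=1, R=5, W=0
[2] ALU needs rd=2 wr=1: WR_PORT; after: ALU=3 MUL=0 MEM=0 BR=1, R=5, W=0
[3] ALU needs rd=2 wr=1: WR_PORT; after: ALU=3 MUL=0 MEM=0 BR=1, R=5, W=0
[4] MUL needs rd=2 wr=1: FU; after: ALU=3 MUL=0 MEM=0 BR=1, R=5, W=0
[5] ALU needs rd=2 wr=1: WR_PORT; after: ALU=3 MUL=0 MEM=0 BR=1, R=5, W=0

issued = [0, 1]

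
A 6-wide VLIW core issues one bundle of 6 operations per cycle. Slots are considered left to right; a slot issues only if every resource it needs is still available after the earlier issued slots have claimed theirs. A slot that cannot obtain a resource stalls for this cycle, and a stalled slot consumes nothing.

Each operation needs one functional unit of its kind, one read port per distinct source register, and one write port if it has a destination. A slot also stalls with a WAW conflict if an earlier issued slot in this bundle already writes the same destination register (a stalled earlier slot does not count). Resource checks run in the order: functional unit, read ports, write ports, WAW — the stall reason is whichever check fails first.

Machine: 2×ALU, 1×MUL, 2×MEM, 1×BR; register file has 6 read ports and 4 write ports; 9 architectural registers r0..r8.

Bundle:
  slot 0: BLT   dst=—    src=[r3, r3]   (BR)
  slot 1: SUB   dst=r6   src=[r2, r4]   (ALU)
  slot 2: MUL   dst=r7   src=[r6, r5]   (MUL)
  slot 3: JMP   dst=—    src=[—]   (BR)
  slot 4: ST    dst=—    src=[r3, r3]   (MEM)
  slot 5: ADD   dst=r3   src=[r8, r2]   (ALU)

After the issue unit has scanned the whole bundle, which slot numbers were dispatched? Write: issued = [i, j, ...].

issued = [0, 1, 2, 4]

(0) want 1×BR +1rd +0wr — yes → AL2|MU1|ME2|BR0|rd5|wr4
(1) want 1×ALU +2rd +1wr — yes → AL1|MU1|ME2|BR0|rd3|wr3
(2) want 1×MUL +2rd +1wr — yes → AL1|MU0|ME2|BR0|rd1|wr2
(3) want 1×BR +0rd +0wr — FU → AL1|MU0|ME2|BR0|rd1|wr2
(4) want 1×MEM +1rd +0wr — yes → AL1|MU0|ME1|BR0|rd0|wr2
(5) want 1×ALU +2rd +1wr — RD_PORT → AL1|MU0|ME1|BR0|rd0|wr2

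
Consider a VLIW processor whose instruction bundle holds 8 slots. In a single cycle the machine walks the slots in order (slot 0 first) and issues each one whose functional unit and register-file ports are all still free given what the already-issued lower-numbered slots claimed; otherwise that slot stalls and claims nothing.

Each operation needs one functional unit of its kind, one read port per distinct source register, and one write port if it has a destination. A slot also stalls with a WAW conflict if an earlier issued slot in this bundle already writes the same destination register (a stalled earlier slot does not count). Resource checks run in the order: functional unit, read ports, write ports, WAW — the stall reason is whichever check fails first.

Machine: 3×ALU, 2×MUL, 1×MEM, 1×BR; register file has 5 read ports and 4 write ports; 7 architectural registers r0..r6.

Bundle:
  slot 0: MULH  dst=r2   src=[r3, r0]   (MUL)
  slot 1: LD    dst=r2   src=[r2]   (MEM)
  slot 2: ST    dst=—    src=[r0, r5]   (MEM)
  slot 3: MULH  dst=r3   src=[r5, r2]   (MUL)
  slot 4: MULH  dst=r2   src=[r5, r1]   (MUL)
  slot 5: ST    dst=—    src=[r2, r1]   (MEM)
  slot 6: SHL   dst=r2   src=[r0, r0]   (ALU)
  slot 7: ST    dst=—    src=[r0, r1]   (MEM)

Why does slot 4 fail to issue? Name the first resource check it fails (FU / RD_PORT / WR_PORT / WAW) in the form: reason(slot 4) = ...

reason(slot 4) = RD_PORT

[0] MUL needs rd=2 wr=1: ok; after: ALU=3 MUL=1 MEM=1 BR=1, R=3, W=3
[1] MEM needs rd=1 wr=1: WAW; after: ALU=3 MUL=1 MEM=1 BR=1, R=3, W=3
[2] MEM needs rd=2 wr=0: ok; after: ALU=3 MUL=1 MEM=0 BR=1, R=1, W=3
[3] MUL needs rd=2 wr=1: RD_PORT; after: ALU=3 MUL=1 MEM=0 BR=1, R=1, W=3
[4] MUL needs rd=2 wr=1: RD_PORT; after: ALU=3 MUL=1 MEM=0 BR=1, R=1, W=3
[5] MEM needs rd=2 wr=0: FU; after: ALU=3 MUL=1 MEM=0 BR=1, R=1, W=3
[6] ALU needs rd=1 wr=1: WAW; after: ALU=3 MUL=1 MEM=0 BR=1, R=1, W=3
[7] MEM needs rd=2 wr=0: FU; after: ALU=3 MUL=1 MEM=0 BR=1, R=1, W=3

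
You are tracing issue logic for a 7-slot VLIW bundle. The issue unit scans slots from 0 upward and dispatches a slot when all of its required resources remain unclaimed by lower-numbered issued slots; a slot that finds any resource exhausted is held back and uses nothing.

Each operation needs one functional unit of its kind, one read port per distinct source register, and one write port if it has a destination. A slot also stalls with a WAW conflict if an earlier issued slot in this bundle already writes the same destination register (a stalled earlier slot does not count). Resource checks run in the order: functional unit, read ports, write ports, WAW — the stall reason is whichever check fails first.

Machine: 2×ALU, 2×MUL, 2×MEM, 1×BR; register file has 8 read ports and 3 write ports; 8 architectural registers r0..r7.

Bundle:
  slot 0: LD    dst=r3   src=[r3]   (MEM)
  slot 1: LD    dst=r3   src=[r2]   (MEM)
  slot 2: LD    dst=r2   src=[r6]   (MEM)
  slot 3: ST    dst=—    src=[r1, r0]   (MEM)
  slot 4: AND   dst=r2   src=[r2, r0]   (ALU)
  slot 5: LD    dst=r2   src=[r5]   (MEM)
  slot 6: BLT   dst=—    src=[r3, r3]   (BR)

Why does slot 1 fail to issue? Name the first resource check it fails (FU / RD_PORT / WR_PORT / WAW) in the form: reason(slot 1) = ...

#0 MEM src=r3 dispatched  <A:2 Mu:2 Ld:1 B:1 rd:7 wr:2>
#1 MEM src=r2 held:WAW  <A:2 Mu:2 Ld:1 B:1 rd:7 wr:2>
#2 MEM src=r6 dispatched  <A:2 Mu:2 Ld:0 B:1 rd:6 wr:1>
#3 MEM src=r1,r0 held:FU  <A:2 Mu:2 Ld:0 B:1 rd:6 wr:1>
#4 ALU src=r2,r0 held:WAW  <A:2 Mu:2 Ld:0 B:1 rd:6 wr:1>
#5 MEM src=r5 held:FU  <A:2 Mu:2 Ld:0 B:1 rd:6 wr:1>
#6 BR src=r3,r3 dispatched  <A:2 Mu:2 Ld:0 B:0 rd:5 wr:1>

reason(slot 1) = WAW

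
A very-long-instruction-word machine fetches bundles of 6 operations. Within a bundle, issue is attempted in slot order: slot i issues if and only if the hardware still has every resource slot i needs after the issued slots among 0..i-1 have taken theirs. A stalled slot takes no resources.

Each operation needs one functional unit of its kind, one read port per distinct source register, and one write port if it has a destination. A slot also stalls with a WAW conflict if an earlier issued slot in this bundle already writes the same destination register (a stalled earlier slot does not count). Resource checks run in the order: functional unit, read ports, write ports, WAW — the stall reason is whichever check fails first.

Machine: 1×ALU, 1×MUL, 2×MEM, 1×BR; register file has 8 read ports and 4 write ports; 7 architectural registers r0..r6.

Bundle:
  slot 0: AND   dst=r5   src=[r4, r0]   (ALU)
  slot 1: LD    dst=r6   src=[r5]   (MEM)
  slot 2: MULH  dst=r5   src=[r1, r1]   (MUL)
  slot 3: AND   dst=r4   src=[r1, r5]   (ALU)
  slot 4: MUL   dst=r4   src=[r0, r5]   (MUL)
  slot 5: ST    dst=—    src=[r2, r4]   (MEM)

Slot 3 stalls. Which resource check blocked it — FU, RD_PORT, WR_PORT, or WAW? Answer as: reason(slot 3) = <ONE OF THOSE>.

  0. ALU→r5 ⇒ go  {0A/1Mu/2Ld/1B | 6r 3w}
  1. MEM→r6 ⇒ go  {0A/1Mu/1Ld/1B | 5r 2w}
  2. MUL→r5 ⇒ no(WAW)  {0A/1Mu/1Ld/1B | 5r 2w}
  3. ALU→r4 ⇒ no(FU)  {0A/1Mu/1Ld/1B | 5r 2w}
  4. MUL→r4 ⇒ go  {0A/0Mu/1Ld/1B | 3r 1w}
  5. MEM ⇒ go  {0A/0Mu/0Ld/1B | 1r 1w}

reason(slot 3) = FU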